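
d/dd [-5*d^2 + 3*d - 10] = 3 - 10*d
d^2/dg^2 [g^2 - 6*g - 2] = 2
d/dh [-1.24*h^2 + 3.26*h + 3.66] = 3.26 - 2.48*h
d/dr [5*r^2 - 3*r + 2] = 10*r - 3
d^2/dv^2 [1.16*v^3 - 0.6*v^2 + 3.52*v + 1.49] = 6.96*v - 1.2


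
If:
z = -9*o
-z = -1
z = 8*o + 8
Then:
No Solution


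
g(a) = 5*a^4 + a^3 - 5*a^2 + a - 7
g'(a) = 20*a^3 + 3*a^2 - 10*a + 1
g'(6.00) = 4369.00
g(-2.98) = 313.46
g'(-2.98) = -471.83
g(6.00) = 6515.00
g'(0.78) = 4.52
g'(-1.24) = -20.12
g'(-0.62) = 3.59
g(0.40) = -7.21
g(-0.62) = -9.04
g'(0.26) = -1.05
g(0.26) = -7.04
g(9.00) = 33131.00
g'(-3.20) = -591.64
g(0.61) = -7.33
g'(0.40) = -1.24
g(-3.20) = 430.12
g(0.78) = -6.94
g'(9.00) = 14734.00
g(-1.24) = -6.01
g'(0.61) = 0.56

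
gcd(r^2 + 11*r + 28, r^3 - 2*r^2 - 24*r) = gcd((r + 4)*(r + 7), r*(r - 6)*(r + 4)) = r + 4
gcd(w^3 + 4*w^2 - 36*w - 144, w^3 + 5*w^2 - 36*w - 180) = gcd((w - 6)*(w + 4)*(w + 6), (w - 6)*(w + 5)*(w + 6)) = w^2 - 36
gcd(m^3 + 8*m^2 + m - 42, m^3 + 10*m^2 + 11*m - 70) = m^2 + 5*m - 14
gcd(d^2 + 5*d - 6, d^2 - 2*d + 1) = d - 1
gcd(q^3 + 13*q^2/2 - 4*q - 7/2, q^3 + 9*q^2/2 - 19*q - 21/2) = q^2 + 15*q/2 + 7/2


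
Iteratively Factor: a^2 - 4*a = (a)*(a - 4)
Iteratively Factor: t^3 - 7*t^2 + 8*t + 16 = (t - 4)*(t^2 - 3*t - 4) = (t - 4)^2*(t + 1)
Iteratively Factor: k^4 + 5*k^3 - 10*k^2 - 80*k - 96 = (k - 4)*(k^3 + 9*k^2 + 26*k + 24) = (k - 4)*(k + 2)*(k^2 + 7*k + 12) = (k - 4)*(k + 2)*(k + 3)*(k + 4)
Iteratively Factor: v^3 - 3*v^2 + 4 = (v + 1)*(v^2 - 4*v + 4) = (v - 2)*(v + 1)*(v - 2)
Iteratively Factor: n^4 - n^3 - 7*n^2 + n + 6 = (n + 2)*(n^3 - 3*n^2 - n + 3) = (n - 1)*(n + 2)*(n^2 - 2*n - 3) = (n - 3)*(n - 1)*(n + 2)*(n + 1)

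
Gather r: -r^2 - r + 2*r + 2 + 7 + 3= -r^2 + r + 12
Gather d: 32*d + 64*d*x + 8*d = d*(64*x + 40)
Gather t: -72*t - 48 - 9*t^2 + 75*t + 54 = -9*t^2 + 3*t + 6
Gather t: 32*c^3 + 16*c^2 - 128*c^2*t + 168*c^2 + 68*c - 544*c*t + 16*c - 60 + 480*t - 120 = 32*c^3 + 184*c^2 + 84*c + t*(-128*c^2 - 544*c + 480) - 180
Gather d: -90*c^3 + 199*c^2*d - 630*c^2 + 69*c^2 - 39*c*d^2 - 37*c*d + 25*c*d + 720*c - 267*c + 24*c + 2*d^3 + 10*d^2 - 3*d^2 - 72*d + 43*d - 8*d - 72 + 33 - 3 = -90*c^3 - 561*c^2 + 477*c + 2*d^3 + d^2*(7 - 39*c) + d*(199*c^2 - 12*c - 37) - 42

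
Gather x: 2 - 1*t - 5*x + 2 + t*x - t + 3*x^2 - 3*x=-2*t + 3*x^2 + x*(t - 8) + 4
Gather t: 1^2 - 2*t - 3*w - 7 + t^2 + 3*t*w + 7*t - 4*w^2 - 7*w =t^2 + t*(3*w + 5) - 4*w^2 - 10*w - 6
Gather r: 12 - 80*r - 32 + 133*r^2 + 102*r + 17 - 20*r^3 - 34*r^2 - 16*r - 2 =-20*r^3 + 99*r^2 + 6*r - 5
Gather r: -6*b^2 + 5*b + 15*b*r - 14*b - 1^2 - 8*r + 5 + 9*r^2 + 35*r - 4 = -6*b^2 - 9*b + 9*r^2 + r*(15*b + 27)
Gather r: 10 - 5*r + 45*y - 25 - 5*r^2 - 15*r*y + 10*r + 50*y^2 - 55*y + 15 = -5*r^2 + r*(5 - 15*y) + 50*y^2 - 10*y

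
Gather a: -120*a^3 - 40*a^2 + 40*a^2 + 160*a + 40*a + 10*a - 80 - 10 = -120*a^3 + 210*a - 90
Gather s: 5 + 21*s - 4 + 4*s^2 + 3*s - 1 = 4*s^2 + 24*s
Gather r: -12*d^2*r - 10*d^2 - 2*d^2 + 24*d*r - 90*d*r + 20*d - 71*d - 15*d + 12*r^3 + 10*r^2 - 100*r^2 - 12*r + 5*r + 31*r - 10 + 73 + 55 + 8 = -12*d^2 - 66*d + 12*r^3 - 90*r^2 + r*(-12*d^2 - 66*d + 24) + 126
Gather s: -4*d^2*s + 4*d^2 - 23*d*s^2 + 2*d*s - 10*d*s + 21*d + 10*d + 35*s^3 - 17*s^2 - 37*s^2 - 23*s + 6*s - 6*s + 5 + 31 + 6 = 4*d^2 + 31*d + 35*s^3 + s^2*(-23*d - 54) + s*(-4*d^2 - 8*d - 23) + 42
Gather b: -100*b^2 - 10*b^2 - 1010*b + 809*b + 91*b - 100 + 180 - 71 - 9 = -110*b^2 - 110*b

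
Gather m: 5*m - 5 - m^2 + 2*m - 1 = -m^2 + 7*m - 6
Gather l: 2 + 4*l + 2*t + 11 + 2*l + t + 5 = 6*l + 3*t + 18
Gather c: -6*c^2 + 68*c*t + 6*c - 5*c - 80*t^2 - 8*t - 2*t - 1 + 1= -6*c^2 + c*(68*t + 1) - 80*t^2 - 10*t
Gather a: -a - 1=-a - 1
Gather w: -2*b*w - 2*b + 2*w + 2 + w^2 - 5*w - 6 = -2*b + w^2 + w*(-2*b - 3) - 4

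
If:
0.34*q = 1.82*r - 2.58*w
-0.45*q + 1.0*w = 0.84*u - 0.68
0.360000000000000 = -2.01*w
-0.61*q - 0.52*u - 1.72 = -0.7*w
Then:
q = -6.50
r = -1.47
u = 4.08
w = -0.18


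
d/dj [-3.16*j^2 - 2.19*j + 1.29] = -6.32*j - 2.19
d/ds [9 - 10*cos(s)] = 10*sin(s)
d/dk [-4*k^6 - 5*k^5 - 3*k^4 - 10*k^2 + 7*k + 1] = -24*k^5 - 25*k^4 - 12*k^3 - 20*k + 7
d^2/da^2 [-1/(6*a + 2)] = -9/(3*a + 1)^3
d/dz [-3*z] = -3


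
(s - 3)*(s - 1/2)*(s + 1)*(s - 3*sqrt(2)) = s^4 - 3*sqrt(2)*s^3 - 5*s^3/2 - 2*s^2 + 15*sqrt(2)*s^2/2 + 3*s/2 + 6*sqrt(2)*s - 9*sqrt(2)/2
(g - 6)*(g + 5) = g^2 - g - 30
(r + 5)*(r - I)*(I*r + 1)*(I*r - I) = -r^4 - 4*r^3 + 2*I*r^3 + 6*r^2 + 8*I*r^2 + 4*r - 10*I*r - 5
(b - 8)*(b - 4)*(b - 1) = b^3 - 13*b^2 + 44*b - 32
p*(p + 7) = p^2 + 7*p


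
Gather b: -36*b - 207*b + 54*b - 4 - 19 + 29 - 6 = -189*b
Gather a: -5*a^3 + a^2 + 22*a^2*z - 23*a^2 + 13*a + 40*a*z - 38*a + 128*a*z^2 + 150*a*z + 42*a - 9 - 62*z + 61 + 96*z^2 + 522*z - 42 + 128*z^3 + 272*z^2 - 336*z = -5*a^3 + a^2*(22*z - 22) + a*(128*z^2 + 190*z + 17) + 128*z^3 + 368*z^2 + 124*z + 10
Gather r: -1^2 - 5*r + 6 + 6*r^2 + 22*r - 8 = 6*r^2 + 17*r - 3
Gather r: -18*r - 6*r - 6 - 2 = -24*r - 8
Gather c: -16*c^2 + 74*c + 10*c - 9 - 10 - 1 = -16*c^2 + 84*c - 20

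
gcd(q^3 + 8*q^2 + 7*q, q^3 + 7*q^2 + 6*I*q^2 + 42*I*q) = q^2 + 7*q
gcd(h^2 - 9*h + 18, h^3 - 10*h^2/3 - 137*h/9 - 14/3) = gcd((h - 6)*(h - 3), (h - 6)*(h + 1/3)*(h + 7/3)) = h - 6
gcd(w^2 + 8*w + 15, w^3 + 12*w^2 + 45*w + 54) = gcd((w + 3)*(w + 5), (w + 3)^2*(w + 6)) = w + 3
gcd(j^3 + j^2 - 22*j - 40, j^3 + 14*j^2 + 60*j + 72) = j + 2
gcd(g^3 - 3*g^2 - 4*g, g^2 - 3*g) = g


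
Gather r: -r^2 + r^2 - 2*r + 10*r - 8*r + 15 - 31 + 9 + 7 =0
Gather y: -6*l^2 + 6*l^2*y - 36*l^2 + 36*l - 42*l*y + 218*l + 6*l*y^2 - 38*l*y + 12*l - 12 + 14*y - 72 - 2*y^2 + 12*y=-42*l^2 + 266*l + y^2*(6*l - 2) + y*(6*l^2 - 80*l + 26) - 84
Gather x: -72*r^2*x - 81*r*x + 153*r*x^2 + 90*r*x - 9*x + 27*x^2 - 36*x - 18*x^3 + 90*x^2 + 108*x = -18*x^3 + x^2*(153*r + 117) + x*(-72*r^2 + 9*r + 63)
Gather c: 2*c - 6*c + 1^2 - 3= -4*c - 2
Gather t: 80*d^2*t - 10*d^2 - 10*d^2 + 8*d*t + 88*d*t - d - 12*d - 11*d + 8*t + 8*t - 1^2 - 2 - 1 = -20*d^2 - 24*d + t*(80*d^2 + 96*d + 16) - 4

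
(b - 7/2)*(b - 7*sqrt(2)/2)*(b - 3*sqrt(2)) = b^3 - 13*sqrt(2)*b^2/2 - 7*b^2/2 + 21*b + 91*sqrt(2)*b/4 - 147/2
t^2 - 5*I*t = t*(t - 5*I)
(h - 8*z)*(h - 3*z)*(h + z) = h^3 - 10*h^2*z + 13*h*z^2 + 24*z^3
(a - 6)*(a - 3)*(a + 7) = a^3 - 2*a^2 - 45*a + 126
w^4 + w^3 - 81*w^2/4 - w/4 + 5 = (w - 4)*(w - 1/2)*(w + 1/2)*(w + 5)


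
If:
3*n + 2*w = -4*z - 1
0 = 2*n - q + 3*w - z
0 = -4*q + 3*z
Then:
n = -31*z/10 - 3/5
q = 3*z/4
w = 53*z/20 + 2/5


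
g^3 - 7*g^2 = g^2*(g - 7)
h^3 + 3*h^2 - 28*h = h*(h - 4)*(h + 7)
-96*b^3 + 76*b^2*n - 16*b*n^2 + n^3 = (-8*b + n)*(-6*b + n)*(-2*b + n)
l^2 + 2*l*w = l*(l + 2*w)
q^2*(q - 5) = q^3 - 5*q^2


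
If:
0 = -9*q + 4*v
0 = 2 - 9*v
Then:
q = 8/81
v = 2/9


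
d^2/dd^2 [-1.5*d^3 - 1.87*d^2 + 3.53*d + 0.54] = -9.0*d - 3.74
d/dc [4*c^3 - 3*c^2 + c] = 12*c^2 - 6*c + 1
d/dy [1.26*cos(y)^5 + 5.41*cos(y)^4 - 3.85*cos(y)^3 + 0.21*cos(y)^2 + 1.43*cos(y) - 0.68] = (-6.3*cos(y)^4 - 21.64*cos(y)^3 + 11.55*cos(y)^2 - 0.42*cos(y) - 1.43)*sin(y)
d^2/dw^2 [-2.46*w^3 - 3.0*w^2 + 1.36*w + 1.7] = -14.76*w - 6.0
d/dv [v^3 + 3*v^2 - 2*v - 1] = 3*v^2 + 6*v - 2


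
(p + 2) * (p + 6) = p^2 + 8*p + 12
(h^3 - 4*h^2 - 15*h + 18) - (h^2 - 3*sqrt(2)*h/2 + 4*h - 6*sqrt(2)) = h^3 - 5*h^2 - 19*h + 3*sqrt(2)*h/2 + 6*sqrt(2) + 18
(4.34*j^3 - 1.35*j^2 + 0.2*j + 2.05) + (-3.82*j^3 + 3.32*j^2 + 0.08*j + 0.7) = 0.52*j^3 + 1.97*j^2 + 0.28*j + 2.75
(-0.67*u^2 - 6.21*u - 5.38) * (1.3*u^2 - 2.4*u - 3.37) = -0.871*u^4 - 6.465*u^3 + 10.1679*u^2 + 33.8397*u + 18.1306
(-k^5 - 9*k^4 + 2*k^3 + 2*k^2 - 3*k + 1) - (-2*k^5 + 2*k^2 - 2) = k^5 - 9*k^4 + 2*k^3 - 3*k + 3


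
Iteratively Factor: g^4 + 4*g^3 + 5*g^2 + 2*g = (g + 1)*(g^3 + 3*g^2 + 2*g) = (g + 1)*(g + 2)*(g^2 + g) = g*(g + 1)*(g + 2)*(g + 1)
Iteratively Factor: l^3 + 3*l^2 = (l)*(l^2 + 3*l) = l^2*(l + 3)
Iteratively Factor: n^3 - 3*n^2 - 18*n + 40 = (n - 2)*(n^2 - n - 20) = (n - 2)*(n + 4)*(n - 5)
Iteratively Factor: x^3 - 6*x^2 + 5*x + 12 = (x - 3)*(x^2 - 3*x - 4) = (x - 3)*(x + 1)*(x - 4)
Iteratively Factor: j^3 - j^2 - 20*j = (j - 5)*(j^2 + 4*j) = (j - 5)*(j + 4)*(j)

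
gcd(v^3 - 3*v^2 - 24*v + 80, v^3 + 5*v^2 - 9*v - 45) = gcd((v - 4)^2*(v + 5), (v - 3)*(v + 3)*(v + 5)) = v + 5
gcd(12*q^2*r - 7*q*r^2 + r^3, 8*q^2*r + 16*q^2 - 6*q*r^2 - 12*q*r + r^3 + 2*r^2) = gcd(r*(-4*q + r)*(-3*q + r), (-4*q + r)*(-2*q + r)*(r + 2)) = 4*q - r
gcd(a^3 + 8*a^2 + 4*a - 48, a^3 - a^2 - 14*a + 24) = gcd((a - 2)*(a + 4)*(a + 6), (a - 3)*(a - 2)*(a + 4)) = a^2 + 2*a - 8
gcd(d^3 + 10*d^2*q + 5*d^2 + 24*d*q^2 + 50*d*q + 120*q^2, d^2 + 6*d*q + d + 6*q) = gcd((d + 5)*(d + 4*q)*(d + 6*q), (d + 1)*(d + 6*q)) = d + 6*q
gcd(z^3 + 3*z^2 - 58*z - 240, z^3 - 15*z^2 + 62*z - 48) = z - 8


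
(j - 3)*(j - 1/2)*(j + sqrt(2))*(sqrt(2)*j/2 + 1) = sqrt(2)*j^4/2 - 7*sqrt(2)*j^3/4 + 2*j^3 - 7*j^2 + 7*sqrt(2)*j^2/4 - 7*sqrt(2)*j/2 + 3*j + 3*sqrt(2)/2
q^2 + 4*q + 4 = (q + 2)^2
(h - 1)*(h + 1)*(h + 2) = h^3 + 2*h^2 - h - 2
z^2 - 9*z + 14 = (z - 7)*(z - 2)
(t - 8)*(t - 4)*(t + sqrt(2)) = t^3 - 12*t^2 + sqrt(2)*t^2 - 12*sqrt(2)*t + 32*t + 32*sqrt(2)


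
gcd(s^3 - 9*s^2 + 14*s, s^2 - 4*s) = s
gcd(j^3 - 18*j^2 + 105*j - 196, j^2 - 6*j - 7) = j - 7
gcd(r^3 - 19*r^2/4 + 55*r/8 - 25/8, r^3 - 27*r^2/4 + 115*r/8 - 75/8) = r^2 - 15*r/4 + 25/8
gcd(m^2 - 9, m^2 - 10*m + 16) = 1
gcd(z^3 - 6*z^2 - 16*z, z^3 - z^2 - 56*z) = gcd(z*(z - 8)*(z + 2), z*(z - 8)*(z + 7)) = z^2 - 8*z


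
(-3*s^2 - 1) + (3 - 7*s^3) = -7*s^3 - 3*s^2 + 2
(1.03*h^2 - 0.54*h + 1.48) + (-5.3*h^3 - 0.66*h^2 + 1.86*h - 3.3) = -5.3*h^3 + 0.37*h^2 + 1.32*h - 1.82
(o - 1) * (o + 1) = o^2 - 1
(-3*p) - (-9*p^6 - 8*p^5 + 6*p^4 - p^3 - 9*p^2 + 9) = 9*p^6 + 8*p^5 - 6*p^4 + p^3 + 9*p^2 - 3*p - 9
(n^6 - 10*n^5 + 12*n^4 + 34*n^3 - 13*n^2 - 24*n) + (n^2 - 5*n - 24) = n^6 - 10*n^5 + 12*n^4 + 34*n^3 - 12*n^2 - 29*n - 24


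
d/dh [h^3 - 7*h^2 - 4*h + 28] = 3*h^2 - 14*h - 4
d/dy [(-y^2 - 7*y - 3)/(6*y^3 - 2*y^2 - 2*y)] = 3*(y^4 + 14*y^3 + 7*y^2 - 2*y - 1)/(2*y^2*(9*y^4 - 6*y^3 - 5*y^2 + 2*y + 1))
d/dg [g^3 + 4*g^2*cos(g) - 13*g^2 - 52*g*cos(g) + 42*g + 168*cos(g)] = -4*g^2*sin(g) + 3*g^2 + 52*g*sin(g) + 8*g*cos(g) - 26*g - 168*sin(g) - 52*cos(g) + 42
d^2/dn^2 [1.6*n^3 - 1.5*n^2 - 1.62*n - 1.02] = 9.6*n - 3.0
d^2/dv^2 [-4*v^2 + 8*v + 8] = -8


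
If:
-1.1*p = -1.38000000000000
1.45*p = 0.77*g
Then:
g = 2.36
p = 1.25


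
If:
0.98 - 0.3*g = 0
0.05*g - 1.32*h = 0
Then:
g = 3.27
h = 0.12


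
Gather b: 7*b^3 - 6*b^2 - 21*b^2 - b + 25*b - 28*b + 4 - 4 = 7*b^3 - 27*b^2 - 4*b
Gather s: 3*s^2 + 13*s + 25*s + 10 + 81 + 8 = 3*s^2 + 38*s + 99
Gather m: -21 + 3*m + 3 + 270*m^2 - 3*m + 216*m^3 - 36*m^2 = 216*m^3 + 234*m^2 - 18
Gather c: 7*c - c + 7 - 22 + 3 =6*c - 12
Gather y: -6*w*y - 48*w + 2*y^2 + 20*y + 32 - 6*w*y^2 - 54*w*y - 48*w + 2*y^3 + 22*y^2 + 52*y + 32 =-96*w + 2*y^3 + y^2*(24 - 6*w) + y*(72 - 60*w) + 64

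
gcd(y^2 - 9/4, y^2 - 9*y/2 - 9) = y + 3/2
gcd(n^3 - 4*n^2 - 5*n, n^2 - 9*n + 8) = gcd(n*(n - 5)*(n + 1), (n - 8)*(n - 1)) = 1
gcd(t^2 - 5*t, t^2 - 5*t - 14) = 1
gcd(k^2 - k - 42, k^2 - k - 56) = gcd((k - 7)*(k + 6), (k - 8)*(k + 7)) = 1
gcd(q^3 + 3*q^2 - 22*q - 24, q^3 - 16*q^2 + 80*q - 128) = q - 4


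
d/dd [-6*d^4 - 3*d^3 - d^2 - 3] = d*(-24*d^2 - 9*d - 2)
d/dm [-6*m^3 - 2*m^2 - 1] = 2*m*(-9*m - 2)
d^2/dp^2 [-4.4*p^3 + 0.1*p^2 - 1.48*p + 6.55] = 0.2 - 26.4*p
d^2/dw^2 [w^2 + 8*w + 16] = 2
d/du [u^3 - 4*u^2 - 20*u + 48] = 3*u^2 - 8*u - 20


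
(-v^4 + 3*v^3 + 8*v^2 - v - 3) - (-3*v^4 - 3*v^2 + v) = 2*v^4 + 3*v^3 + 11*v^2 - 2*v - 3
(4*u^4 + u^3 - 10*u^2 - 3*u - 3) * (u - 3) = 4*u^5 - 11*u^4 - 13*u^3 + 27*u^2 + 6*u + 9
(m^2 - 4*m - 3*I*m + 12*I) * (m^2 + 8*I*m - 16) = m^4 - 4*m^3 + 5*I*m^3 + 8*m^2 - 20*I*m^2 - 32*m + 48*I*m - 192*I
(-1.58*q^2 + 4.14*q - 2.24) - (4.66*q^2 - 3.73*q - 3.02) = -6.24*q^2 + 7.87*q + 0.78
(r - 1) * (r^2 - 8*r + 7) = r^3 - 9*r^2 + 15*r - 7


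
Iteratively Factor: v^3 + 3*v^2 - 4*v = (v - 1)*(v^2 + 4*v) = v*(v - 1)*(v + 4)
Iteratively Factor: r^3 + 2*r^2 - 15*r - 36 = (r - 4)*(r^2 + 6*r + 9) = (r - 4)*(r + 3)*(r + 3)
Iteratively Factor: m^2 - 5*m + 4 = (m - 1)*(m - 4)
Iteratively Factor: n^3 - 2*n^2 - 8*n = (n)*(n^2 - 2*n - 8) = n*(n + 2)*(n - 4)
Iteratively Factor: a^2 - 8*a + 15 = (a - 3)*(a - 5)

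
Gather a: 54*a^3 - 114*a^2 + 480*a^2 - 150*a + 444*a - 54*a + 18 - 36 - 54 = 54*a^3 + 366*a^2 + 240*a - 72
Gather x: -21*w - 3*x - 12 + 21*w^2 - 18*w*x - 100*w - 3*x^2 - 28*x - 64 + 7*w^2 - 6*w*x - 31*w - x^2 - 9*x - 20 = 28*w^2 - 152*w - 4*x^2 + x*(-24*w - 40) - 96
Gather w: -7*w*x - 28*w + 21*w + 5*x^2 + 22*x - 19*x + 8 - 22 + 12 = w*(-7*x - 7) + 5*x^2 + 3*x - 2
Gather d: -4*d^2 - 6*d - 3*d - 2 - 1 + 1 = -4*d^2 - 9*d - 2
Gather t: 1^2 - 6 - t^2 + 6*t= -t^2 + 6*t - 5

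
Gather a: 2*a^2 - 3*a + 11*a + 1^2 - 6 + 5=2*a^2 + 8*a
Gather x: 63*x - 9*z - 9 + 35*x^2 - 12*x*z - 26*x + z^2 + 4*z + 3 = 35*x^2 + x*(37 - 12*z) + z^2 - 5*z - 6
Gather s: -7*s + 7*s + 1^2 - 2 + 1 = 0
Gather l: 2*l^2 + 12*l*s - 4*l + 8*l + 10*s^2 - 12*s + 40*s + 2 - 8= 2*l^2 + l*(12*s + 4) + 10*s^2 + 28*s - 6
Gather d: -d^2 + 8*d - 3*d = -d^2 + 5*d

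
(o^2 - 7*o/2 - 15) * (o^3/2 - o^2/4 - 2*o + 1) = o^5/2 - 2*o^4 - 69*o^3/8 + 47*o^2/4 + 53*o/2 - 15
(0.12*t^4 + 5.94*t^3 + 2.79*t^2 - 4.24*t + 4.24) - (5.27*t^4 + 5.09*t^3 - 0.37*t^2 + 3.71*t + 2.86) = -5.15*t^4 + 0.850000000000001*t^3 + 3.16*t^2 - 7.95*t + 1.38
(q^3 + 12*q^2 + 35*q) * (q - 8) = q^4 + 4*q^3 - 61*q^2 - 280*q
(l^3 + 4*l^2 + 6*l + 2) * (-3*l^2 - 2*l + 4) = -3*l^5 - 14*l^4 - 22*l^3 - 2*l^2 + 20*l + 8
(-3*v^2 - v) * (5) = -15*v^2 - 5*v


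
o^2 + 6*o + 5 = (o + 1)*(o + 5)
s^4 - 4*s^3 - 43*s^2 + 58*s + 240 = (s - 8)*(s - 3)*(s + 2)*(s + 5)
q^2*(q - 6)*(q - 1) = q^4 - 7*q^3 + 6*q^2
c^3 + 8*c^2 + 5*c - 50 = (c - 2)*(c + 5)^2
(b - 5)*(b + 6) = b^2 + b - 30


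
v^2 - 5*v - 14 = (v - 7)*(v + 2)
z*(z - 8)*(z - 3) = z^3 - 11*z^2 + 24*z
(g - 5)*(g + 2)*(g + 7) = g^3 + 4*g^2 - 31*g - 70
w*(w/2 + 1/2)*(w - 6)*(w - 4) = w^4/2 - 9*w^3/2 + 7*w^2 + 12*w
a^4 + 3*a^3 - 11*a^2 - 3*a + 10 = (a - 2)*(a - 1)*(a + 1)*(a + 5)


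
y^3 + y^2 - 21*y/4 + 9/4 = (y - 3/2)*(y - 1/2)*(y + 3)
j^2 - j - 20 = (j - 5)*(j + 4)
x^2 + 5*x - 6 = (x - 1)*(x + 6)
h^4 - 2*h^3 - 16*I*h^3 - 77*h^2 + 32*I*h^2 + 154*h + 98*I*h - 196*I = (h - 2)*(h - 7*I)^2*(h - 2*I)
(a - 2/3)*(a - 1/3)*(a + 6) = a^3 + 5*a^2 - 52*a/9 + 4/3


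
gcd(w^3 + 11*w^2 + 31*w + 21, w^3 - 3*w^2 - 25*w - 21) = w^2 + 4*w + 3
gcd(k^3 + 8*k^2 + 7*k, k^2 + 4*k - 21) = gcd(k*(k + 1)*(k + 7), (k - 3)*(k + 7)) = k + 7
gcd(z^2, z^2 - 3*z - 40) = 1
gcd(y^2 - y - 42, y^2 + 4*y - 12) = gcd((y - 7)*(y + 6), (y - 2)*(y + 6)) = y + 6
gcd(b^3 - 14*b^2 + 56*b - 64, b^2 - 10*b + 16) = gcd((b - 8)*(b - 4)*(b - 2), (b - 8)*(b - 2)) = b^2 - 10*b + 16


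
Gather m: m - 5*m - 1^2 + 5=4 - 4*m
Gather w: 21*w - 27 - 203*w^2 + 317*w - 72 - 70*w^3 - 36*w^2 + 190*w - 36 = -70*w^3 - 239*w^2 + 528*w - 135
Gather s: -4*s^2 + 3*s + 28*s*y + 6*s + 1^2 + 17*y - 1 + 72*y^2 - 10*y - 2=-4*s^2 + s*(28*y + 9) + 72*y^2 + 7*y - 2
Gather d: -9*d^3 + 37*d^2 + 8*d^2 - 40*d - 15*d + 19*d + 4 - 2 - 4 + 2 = -9*d^3 + 45*d^2 - 36*d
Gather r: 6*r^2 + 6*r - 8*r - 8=6*r^2 - 2*r - 8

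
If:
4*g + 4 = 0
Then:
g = -1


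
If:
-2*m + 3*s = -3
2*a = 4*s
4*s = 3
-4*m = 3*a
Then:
No Solution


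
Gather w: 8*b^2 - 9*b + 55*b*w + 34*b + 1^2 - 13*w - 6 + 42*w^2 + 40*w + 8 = 8*b^2 + 25*b + 42*w^2 + w*(55*b + 27) + 3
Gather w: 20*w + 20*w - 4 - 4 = 40*w - 8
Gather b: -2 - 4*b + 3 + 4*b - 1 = 0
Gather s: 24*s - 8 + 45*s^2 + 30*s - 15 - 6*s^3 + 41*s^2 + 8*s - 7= -6*s^3 + 86*s^2 + 62*s - 30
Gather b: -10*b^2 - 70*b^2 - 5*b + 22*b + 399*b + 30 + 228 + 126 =-80*b^2 + 416*b + 384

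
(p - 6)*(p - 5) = p^2 - 11*p + 30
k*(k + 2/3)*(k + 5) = k^3 + 17*k^2/3 + 10*k/3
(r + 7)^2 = r^2 + 14*r + 49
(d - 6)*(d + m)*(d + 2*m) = d^3 + 3*d^2*m - 6*d^2 + 2*d*m^2 - 18*d*m - 12*m^2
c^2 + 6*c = c*(c + 6)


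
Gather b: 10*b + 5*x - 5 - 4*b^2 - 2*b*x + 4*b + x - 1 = -4*b^2 + b*(14 - 2*x) + 6*x - 6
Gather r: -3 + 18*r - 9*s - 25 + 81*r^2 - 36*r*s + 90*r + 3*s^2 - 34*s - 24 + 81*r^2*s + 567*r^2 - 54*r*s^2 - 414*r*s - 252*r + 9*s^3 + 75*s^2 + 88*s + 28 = r^2*(81*s + 648) + r*(-54*s^2 - 450*s - 144) + 9*s^3 + 78*s^2 + 45*s - 24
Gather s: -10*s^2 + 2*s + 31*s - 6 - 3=-10*s^2 + 33*s - 9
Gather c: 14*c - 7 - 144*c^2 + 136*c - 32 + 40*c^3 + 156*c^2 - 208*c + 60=40*c^3 + 12*c^2 - 58*c + 21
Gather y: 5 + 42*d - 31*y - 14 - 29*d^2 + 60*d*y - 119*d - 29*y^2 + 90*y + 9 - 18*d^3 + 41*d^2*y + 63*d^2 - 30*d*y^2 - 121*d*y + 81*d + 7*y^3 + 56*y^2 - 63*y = -18*d^3 + 34*d^2 + 4*d + 7*y^3 + y^2*(27 - 30*d) + y*(41*d^2 - 61*d - 4)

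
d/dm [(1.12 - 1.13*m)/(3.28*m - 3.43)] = (0.663543999999999*m - 0.693888999999999)/(3.28*m - 3.43)^3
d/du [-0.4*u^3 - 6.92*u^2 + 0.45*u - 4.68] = -1.2*u^2 - 13.84*u + 0.45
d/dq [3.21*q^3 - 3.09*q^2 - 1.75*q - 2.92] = 9.63*q^2 - 6.18*q - 1.75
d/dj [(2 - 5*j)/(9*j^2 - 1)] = (45*j^2 - 36*j + 5)/(81*j^4 - 18*j^2 + 1)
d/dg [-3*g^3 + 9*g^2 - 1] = 9*g*(2 - g)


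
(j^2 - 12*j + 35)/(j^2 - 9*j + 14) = (j - 5)/(j - 2)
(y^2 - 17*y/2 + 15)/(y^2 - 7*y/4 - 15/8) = 4*(y - 6)/(4*y + 3)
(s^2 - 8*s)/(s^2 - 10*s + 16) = s/(s - 2)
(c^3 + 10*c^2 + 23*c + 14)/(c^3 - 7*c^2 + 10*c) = (c^3 + 10*c^2 + 23*c + 14)/(c*(c^2 - 7*c + 10))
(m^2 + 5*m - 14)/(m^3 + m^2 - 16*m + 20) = (m + 7)/(m^2 + 3*m - 10)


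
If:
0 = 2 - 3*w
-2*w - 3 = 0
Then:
No Solution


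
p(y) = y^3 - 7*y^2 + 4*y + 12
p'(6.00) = 28.00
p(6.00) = 0.00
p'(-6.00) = 196.00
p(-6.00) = -480.00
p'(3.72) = -6.56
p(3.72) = -18.51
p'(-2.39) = 54.60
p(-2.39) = -51.20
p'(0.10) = 2.63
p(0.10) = 12.33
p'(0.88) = -6.00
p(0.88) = 10.78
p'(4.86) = 6.82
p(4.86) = -19.11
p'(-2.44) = 56.02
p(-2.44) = -53.96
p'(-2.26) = 50.96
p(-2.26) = -44.34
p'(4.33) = -0.37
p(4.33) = -20.74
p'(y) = 3*y^2 - 14*y + 4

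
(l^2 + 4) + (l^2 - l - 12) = 2*l^2 - l - 8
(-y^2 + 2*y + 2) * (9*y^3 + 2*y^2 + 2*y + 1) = -9*y^5 + 16*y^4 + 20*y^3 + 7*y^2 + 6*y + 2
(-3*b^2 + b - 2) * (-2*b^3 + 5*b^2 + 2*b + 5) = 6*b^5 - 17*b^4 + 3*b^3 - 23*b^2 + b - 10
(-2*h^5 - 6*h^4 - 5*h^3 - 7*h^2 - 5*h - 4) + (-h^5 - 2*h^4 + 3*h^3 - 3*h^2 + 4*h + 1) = -3*h^5 - 8*h^4 - 2*h^3 - 10*h^2 - h - 3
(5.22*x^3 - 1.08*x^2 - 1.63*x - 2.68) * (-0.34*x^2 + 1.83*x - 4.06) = -1.7748*x^5 + 9.9198*x^4 - 22.6154*x^3 + 2.3131*x^2 + 1.7134*x + 10.8808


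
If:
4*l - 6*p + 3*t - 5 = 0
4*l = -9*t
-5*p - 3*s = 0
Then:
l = -9*t/4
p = -t - 5/6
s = 5*t/3 + 25/18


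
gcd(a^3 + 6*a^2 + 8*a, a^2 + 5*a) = a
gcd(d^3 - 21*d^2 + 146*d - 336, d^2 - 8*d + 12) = d - 6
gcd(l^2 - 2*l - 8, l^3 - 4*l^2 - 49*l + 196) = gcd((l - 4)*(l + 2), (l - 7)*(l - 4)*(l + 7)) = l - 4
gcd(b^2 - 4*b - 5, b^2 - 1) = b + 1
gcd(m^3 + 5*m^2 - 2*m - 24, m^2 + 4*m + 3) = m + 3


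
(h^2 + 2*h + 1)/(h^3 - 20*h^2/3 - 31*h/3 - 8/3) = 3*(h + 1)/(3*h^2 - 23*h - 8)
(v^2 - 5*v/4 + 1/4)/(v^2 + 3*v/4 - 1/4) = (v - 1)/(v + 1)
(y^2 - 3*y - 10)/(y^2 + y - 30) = (y + 2)/(y + 6)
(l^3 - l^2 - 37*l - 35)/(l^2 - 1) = (l^2 - 2*l - 35)/(l - 1)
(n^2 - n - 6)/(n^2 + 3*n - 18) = (n + 2)/(n + 6)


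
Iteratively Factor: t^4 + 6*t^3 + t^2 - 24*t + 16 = (t - 1)*(t^3 + 7*t^2 + 8*t - 16) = (t - 1)*(t + 4)*(t^2 + 3*t - 4) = (t - 1)^2*(t + 4)*(t + 4)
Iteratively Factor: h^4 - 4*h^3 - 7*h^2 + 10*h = (h)*(h^3 - 4*h^2 - 7*h + 10) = h*(h + 2)*(h^2 - 6*h + 5) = h*(h - 5)*(h + 2)*(h - 1)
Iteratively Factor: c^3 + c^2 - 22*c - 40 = (c + 2)*(c^2 - c - 20) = (c + 2)*(c + 4)*(c - 5)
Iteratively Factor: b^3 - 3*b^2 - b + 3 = (b - 3)*(b^2 - 1) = (b - 3)*(b - 1)*(b + 1)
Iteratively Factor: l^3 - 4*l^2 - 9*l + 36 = (l + 3)*(l^2 - 7*l + 12) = (l - 4)*(l + 3)*(l - 3)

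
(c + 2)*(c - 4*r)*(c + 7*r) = c^3 + 3*c^2*r + 2*c^2 - 28*c*r^2 + 6*c*r - 56*r^2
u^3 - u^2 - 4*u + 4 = (u - 2)*(u - 1)*(u + 2)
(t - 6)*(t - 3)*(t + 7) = t^3 - 2*t^2 - 45*t + 126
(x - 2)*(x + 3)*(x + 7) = x^3 + 8*x^2 + x - 42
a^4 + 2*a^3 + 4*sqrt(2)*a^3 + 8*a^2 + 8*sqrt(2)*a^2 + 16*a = a*(a + 2)*(a + 2*sqrt(2))^2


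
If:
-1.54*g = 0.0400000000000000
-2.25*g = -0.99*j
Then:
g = -0.03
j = -0.06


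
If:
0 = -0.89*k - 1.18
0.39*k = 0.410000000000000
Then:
No Solution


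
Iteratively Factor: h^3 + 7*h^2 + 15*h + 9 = (h + 3)*(h^2 + 4*h + 3) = (h + 1)*(h + 3)*(h + 3)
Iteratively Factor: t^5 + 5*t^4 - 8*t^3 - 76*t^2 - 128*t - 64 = (t - 4)*(t^4 + 9*t^3 + 28*t^2 + 36*t + 16) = (t - 4)*(t + 2)*(t^3 + 7*t^2 + 14*t + 8) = (t - 4)*(t + 2)^2*(t^2 + 5*t + 4) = (t - 4)*(t + 1)*(t + 2)^2*(t + 4)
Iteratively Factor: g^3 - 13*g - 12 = (g + 1)*(g^2 - g - 12) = (g - 4)*(g + 1)*(g + 3)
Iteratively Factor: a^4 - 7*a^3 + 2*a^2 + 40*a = (a - 4)*(a^3 - 3*a^2 - 10*a) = a*(a - 4)*(a^2 - 3*a - 10) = a*(a - 4)*(a + 2)*(a - 5)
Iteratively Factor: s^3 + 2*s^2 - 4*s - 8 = (s + 2)*(s^2 - 4) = (s + 2)^2*(s - 2)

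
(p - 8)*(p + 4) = p^2 - 4*p - 32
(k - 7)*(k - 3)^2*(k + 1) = k^4 - 12*k^3 + 38*k^2 - 12*k - 63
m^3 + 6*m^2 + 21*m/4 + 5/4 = (m + 1/2)^2*(m + 5)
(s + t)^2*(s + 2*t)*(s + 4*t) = s^4 + 8*s^3*t + 21*s^2*t^2 + 22*s*t^3 + 8*t^4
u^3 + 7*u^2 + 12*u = u*(u + 3)*(u + 4)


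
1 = 1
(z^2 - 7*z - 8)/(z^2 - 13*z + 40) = (z + 1)/(z - 5)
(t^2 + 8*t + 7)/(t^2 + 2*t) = (t^2 + 8*t + 7)/(t*(t + 2))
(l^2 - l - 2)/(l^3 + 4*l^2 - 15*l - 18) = (l - 2)/(l^2 + 3*l - 18)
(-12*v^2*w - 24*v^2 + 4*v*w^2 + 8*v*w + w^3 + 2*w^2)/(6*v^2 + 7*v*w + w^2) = (-2*v*w - 4*v + w^2 + 2*w)/(v + w)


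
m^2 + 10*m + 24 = (m + 4)*(m + 6)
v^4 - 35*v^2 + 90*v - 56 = (v - 4)*(v - 2)*(v - 1)*(v + 7)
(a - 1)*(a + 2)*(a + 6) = a^3 + 7*a^2 + 4*a - 12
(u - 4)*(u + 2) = u^2 - 2*u - 8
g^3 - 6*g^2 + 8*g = g*(g - 4)*(g - 2)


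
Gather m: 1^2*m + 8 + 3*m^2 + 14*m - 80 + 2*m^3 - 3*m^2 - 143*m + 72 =2*m^3 - 128*m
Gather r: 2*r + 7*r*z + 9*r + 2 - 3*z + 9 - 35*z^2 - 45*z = r*(7*z + 11) - 35*z^2 - 48*z + 11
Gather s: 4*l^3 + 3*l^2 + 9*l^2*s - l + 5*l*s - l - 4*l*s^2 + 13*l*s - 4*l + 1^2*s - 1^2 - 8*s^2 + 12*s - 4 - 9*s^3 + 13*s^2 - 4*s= 4*l^3 + 3*l^2 - 6*l - 9*s^3 + s^2*(5 - 4*l) + s*(9*l^2 + 18*l + 9) - 5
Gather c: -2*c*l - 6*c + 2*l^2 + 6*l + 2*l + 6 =c*(-2*l - 6) + 2*l^2 + 8*l + 6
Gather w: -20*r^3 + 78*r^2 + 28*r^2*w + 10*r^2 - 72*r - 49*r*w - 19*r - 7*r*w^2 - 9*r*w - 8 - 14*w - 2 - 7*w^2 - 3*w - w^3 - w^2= -20*r^3 + 88*r^2 - 91*r - w^3 + w^2*(-7*r - 8) + w*(28*r^2 - 58*r - 17) - 10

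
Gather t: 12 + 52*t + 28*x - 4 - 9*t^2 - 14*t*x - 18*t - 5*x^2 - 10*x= -9*t^2 + t*(34 - 14*x) - 5*x^2 + 18*x + 8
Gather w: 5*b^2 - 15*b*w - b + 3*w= 5*b^2 - b + w*(3 - 15*b)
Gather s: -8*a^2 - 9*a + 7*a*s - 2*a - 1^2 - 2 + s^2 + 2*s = -8*a^2 - 11*a + s^2 + s*(7*a + 2) - 3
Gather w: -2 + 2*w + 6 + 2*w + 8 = 4*w + 12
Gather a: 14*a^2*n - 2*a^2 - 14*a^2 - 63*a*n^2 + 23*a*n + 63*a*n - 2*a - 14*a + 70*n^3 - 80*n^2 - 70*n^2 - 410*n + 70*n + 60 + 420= a^2*(14*n - 16) + a*(-63*n^2 + 86*n - 16) + 70*n^3 - 150*n^2 - 340*n + 480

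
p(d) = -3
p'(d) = 0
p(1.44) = -3.00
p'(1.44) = 0.00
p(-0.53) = -3.00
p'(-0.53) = 0.00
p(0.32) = -3.00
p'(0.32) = 0.00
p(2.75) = -3.00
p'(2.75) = 0.00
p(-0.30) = -3.00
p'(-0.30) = 0.00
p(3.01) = -3.00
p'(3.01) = 0.00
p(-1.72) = -3.00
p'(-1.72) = 0.00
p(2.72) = -3.00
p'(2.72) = 0.00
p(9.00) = -3.00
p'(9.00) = 0.00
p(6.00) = -3.00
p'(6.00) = 0.00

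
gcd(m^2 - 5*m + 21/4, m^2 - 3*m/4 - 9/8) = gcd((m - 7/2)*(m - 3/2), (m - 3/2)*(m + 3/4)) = m - 3/2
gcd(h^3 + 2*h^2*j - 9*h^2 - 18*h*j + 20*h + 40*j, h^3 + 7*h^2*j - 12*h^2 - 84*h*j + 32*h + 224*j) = h - 4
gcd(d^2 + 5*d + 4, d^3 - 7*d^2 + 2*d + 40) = 1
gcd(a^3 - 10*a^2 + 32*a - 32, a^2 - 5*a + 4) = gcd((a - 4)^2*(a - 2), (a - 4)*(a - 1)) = a - 4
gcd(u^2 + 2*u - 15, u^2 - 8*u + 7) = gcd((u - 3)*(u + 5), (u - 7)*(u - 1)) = 1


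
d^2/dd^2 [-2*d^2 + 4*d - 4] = -4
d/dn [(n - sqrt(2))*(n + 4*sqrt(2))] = 2*n + 3*sqrt(2)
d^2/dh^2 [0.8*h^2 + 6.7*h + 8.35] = 1.60000000000000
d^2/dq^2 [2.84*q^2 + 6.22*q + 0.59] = 5.68000000000000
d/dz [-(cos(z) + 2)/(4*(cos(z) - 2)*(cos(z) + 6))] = (sin(z)^2 - 4*cos(z) - 21)*sin(z)/(4*(cos(z) - 2)^2*(cos(z) + 6)^2)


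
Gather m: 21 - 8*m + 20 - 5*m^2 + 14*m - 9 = -5*m^2 + 6*m + 32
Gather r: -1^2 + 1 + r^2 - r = r^2 - r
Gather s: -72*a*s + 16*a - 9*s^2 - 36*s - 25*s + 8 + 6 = 16*a - 9*s^2 + s*(-72*a - 61) + 14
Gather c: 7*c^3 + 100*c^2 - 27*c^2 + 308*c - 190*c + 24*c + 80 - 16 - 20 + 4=7*c^3 + 73*c^2 + 142*c + 48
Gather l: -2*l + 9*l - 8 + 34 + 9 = 7*l + 35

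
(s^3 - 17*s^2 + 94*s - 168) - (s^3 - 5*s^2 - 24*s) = -12*s^2 + 118*s - 168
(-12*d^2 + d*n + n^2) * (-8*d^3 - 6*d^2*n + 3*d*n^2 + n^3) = 96*d^5 + 64*d^4*n - 50*d^3*n^2 - 15*d^2*n^3 + 4*d*n^4 + n^5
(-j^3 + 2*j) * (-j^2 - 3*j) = j^5 + 3*j^4 - 2*j^3 - 6*j^2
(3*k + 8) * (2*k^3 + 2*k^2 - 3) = 6*k^4 + 22*k^3 + 16*k^2 - 9*k - 24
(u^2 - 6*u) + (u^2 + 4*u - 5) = 2*u^2 - 2*u - 5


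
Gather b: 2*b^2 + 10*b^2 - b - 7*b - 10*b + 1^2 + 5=12*b^2 - 18*b + 6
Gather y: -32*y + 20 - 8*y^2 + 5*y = -8*y^2 - 27*y + 20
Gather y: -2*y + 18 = 18 - 2*y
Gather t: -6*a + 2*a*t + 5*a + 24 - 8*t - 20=-a + t*(2*a - 8) + 4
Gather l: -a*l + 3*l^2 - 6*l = 3*l^2 + l*(-a - 6)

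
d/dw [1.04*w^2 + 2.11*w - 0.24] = 2.08*w + 2.11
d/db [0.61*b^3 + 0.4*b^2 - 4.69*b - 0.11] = 1.83*b^2 + 0.8*b - 4.69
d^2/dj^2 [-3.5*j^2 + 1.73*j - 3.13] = -7.00000000000000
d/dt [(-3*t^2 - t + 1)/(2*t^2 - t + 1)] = 5*t*(t - 2)/(4*t^4 - 4*t^3 + 5*t^2 - 2*t + 1)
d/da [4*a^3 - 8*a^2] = 4*a*(3*a - 4)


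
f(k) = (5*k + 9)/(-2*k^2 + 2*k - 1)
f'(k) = (4*k - 2)*(5*k + 9)/(-2*k^2 + 2*k - 1)^2 + 5/(-2*k^2 + 2*k - 1) = (10*k^2 + 36*k - 23)/(4*k^4 - 8*k^3 + 8*k^2 - 4*k + 1)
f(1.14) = -11.14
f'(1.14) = 17.83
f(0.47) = -22.62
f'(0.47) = -15.37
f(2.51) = -2.51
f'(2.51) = 1.77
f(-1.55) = -0.14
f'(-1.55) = -0.69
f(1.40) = -7.55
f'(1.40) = 10.46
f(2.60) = -2.36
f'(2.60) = 1.59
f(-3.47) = 0.26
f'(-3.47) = -0.03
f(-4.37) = 0.27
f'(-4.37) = 0.00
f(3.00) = -1.85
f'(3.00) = 1.04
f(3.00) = -1.85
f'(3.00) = 1.04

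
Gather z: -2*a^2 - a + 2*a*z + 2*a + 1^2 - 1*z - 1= -2*a^2 + a + z*(2*a - 1)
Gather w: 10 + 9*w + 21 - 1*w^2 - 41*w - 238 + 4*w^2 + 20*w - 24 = 3*w^2 - 12*w - 231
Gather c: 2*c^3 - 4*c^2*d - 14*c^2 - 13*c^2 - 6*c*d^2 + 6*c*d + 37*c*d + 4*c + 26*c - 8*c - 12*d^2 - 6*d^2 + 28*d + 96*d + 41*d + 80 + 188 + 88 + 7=2*c^3 + c^2*(-4*d - 27) + c*(-6*d^2 + 43*d + 22) - 18*d^2 + 165*d + 363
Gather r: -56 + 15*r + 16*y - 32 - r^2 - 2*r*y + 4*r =-r^2 + r*(19 - 2*y) + 16*y - 88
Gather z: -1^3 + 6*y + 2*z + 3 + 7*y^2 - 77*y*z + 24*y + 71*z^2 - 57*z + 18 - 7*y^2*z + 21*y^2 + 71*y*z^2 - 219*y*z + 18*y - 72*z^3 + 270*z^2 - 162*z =28*y^2 + 48*y - 72*z^3 + z^2*(71*y + 341) + z*(-7*y^2 - 296*y - 217) + 20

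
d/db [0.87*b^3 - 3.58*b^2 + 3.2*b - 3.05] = 2.61*b^2 - 7.16*b + 3.2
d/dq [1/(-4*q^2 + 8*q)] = (q - 1)/(2*q^2*(q - 2)^2)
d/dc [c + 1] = 1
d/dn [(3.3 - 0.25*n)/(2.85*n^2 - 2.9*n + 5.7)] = (0.7125*n^2 - 18.81*n + 8.145)/(8.1225*n^4 - 16.53*n^3 + 40.9*n^2 - 33.06*n + 32.49)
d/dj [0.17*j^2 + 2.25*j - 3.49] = 0.34*j + 2.25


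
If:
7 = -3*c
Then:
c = -7/3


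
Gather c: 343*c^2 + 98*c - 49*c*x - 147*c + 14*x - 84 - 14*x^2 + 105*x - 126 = 343*c^2 + c*(-49*x - 49) - 14*x^2 + 119*x - 210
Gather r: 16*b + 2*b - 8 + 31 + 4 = 18*b + 27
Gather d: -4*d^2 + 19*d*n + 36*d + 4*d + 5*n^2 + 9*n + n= -4*d^2 + d*(19*n + 40) + 5*n^2 + 10*n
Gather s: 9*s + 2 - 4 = 9*s - 2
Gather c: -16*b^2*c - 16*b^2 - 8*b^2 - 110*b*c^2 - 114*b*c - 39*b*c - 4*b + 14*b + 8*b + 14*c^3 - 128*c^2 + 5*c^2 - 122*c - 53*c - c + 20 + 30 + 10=-24*b^2 + 18*b + 14*c^3 + c^2*(-110*b - 123) + c*(-16*b^2 - 153*b - 176) + 60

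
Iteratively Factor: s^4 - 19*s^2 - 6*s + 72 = (s - 4)*(s^3 + 4*s^2 - 3*s - 18) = (s - 4)*(s + 3)*(s^2 + s - 6) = (s - 4)*(s - 2)*(s + 3)*(s + 3)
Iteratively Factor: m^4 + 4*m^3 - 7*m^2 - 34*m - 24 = (m + 2)*(m^3 + 2*m^2 - 11*m - 12) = (m + 1)*(m + 2)*(m^2 + m - 12) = (m - 3)*(m + 1)*(m + 2)*(m + 4)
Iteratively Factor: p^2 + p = (p)*(p + 1)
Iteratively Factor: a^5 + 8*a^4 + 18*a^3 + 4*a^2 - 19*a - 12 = (a + 1)*(a^4 + 7*a^3 + 11*a^2 - 7*a - 12) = (a + 1)*(a + 4)*(a^3 + 3*a^2 - a - 3) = (a - 1)*(a + 1)*(a + 4)*(a^2 + 4*a + 3) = (a - 1)*(a + 1)^2*(a + 4)*(a + 3)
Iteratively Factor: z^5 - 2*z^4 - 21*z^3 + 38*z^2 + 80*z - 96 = (z - 4)*(z^4 + 2*z^3 - 13*z^2 - 14*z + 24) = (z - 4)*(z - 1)*(z^3 + 3*z^2 - 10*z - 24) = (z - 4)*(z - 1)*(z + 2)*(z^2 + z - 12) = (z - 4)*(z - 3)*(z - 1)*(z + 2)*(z + 4)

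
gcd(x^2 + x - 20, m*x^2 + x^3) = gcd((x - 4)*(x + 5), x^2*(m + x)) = 1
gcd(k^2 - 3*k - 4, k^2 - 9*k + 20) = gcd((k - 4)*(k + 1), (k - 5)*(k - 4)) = k - 4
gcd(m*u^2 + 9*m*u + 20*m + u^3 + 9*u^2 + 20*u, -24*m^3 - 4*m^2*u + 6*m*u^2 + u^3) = 1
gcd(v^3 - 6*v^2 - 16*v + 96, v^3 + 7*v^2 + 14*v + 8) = v + 4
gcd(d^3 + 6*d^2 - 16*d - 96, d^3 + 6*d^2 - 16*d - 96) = d^3 + 6*d^2 - 16*d - 96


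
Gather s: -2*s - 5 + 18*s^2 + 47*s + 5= 18*s^2 + 45*s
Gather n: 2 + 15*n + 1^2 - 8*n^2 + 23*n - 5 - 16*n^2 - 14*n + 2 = -24*n^2 + 24*n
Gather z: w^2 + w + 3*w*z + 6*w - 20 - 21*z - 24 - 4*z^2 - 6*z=w^2 + 7*w - 4*z^2 + z*(3*w - 27) - 44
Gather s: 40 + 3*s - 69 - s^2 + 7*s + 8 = -s^2 + 10*s - 21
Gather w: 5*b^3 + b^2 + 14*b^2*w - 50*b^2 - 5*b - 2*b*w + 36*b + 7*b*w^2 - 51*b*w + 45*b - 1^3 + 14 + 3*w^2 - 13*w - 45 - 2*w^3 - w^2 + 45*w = 5*b^3 - 49*b^2 + 76*b - 2*w^3 + w^2*(7*b + 2) + w*(14*b^2 - 53*b + 32) - 32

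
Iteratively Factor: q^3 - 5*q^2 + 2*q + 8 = (q - 4)*(q^2 - q - 2) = (q - 4)*(q - 2)*(q + 1)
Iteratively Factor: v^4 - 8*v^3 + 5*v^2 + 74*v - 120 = (v - 4)*(v^3 - 4*v^2 - 11*v + 30) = (v - 4)*(v - 2)*(v^2 - 2*v - 15) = (v - 5)*(v - 4)*(v - 2)*(v + 3)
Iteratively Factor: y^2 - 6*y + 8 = (y - 2)*(y - 4)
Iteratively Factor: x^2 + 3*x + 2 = (x + 2)*(x + 1)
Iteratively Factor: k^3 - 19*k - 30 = (k - 5)*(k^2 + 5*k + 6) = (k - 5)*(k + 3)*(k + 2)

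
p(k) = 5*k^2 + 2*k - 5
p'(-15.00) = -148.00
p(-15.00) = 1090.00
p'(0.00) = 2.00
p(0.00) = -5.00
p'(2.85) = 30.50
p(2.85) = 41.31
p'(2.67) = 28.70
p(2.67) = 35.98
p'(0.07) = 2.70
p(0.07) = -4.84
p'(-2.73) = -25.30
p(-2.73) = 26.80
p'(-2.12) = -19.20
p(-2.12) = 13.23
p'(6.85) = 70.50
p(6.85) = 243.31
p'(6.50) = 67.00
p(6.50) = 219.25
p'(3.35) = 35.50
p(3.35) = 57.81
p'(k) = 10*k + 2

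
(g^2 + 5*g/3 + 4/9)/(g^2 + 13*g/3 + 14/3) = (9*g^2 + 15*g + 4)/(3*(3*g^2 + 13*g + 14))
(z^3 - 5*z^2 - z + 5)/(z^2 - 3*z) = (z^3 - 5*z^2 - z + 5)/(z*(z - 3))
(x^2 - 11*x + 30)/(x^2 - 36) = (x - 5)/(x + 6)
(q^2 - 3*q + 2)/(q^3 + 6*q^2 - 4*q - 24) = (q - 1)/(q^2 + 8*q + 12)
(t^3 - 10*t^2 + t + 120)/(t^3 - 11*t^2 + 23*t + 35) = (t^2 - 5*t - 24)/(t^2 - 6*t - 7)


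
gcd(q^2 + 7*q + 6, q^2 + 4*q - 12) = q + 6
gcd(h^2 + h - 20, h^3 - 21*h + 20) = h^2 + h - 20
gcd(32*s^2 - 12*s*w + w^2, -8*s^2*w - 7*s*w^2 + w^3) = 8*s - w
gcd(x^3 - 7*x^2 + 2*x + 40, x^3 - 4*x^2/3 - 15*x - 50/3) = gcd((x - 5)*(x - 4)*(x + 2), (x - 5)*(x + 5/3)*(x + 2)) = x^2 - 3*x - 10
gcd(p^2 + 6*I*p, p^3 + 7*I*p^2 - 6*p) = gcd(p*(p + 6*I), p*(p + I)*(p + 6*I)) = p^2 + 6*I*p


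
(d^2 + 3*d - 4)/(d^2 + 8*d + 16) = (d - 1)/(d + 4)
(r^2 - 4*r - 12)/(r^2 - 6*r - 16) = (r - 6)/(r - 8)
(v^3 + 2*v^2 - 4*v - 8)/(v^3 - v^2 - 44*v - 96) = (-v^3 - 2*v^2 + 4*v + 8)/(-v^3 + v^2 + 44*v + 96)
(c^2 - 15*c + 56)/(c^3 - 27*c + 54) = (c^2 - 15*c + 56)/(c^3 - 27*c + 54)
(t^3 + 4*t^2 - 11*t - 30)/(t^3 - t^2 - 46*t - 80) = (t - 3)/(t - 8)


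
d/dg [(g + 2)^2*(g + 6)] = (g + 2)*(3*g + 14)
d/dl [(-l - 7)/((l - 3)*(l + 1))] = (l^2 + 14*l - 11)/(l^4 - 4*l^3 - 2*l^2 + 12*l + 9)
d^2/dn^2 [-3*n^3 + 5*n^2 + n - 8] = 10 - 18*n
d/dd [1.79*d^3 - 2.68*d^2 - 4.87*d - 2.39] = 5.37*d^2 - 5.36*d - 4.87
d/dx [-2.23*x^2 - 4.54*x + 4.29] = -4.46*x - 4.54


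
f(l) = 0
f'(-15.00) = 0.00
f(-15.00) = 0.00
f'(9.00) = 0.00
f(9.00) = 0.00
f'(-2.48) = 0.00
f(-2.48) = 0.00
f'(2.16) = 0.00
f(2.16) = 0.00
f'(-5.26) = 0.00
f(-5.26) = 0.00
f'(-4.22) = 0.00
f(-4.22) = 0.00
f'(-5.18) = 0.00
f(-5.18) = 0.00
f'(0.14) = 0.00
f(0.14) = 0.00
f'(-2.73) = 0.00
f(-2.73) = 0.00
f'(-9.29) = 0.00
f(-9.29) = 0.00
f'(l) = 0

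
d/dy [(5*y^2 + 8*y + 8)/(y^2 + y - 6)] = (-3*y^2 - 76*y - 56)/(y^4 + 2*y^3 - 11*y^2 - 12*y + 36)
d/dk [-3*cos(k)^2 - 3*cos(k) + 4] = 3*sin(k) + 3*sin(2*k)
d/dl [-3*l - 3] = -3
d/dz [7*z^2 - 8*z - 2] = 14*z - 8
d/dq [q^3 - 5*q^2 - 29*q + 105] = 3*q^2 - 10*q - 29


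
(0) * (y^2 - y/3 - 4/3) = 0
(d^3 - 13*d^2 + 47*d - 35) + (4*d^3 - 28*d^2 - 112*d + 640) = 5*d^3 - 41*d^2 - 65*d + 605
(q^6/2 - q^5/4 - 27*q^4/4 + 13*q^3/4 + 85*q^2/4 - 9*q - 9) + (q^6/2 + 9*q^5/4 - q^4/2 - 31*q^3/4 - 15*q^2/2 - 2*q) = q^6 + 2*q^5 - 29*q^4/4 - 9*q^3/2 + 55*q^2/4 - 11*q - 9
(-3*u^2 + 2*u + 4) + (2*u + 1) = -3*u^2 + 4*u + 5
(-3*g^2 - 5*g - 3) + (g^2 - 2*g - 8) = -2*g^2 - 7*g - 11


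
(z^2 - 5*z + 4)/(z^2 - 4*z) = (z - 1)/z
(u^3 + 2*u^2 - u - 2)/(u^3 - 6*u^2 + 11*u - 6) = (u^2 + 3*u + 2)/(u^2 - 5*u + 6)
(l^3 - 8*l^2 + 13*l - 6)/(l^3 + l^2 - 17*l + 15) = (l^2 - 7*l + 6)/(l^2 + 2*l - 15)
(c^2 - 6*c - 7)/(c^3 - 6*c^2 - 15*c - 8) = (c - 7)/(c^2 - 7*c - 8)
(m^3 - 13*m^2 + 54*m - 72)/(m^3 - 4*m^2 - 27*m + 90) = (m - 4)/(m + 5)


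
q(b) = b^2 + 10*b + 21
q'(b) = 2*b + 10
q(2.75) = 56.06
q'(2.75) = 15.50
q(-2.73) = 1.15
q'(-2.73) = 4.54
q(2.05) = 45.70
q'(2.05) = 14.10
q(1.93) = 44.02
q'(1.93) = 13.86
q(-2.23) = 3.67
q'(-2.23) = 5.54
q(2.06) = 45.84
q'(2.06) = 14.12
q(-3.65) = -2.18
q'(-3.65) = 2.70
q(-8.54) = 8.53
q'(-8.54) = -7.08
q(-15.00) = 96.00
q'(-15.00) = -20.00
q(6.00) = 117.00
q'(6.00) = 22.00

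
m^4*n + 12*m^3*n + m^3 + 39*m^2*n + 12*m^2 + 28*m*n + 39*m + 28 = (m + 1)*(m + 4)*(m + 7)*(m*n + 1)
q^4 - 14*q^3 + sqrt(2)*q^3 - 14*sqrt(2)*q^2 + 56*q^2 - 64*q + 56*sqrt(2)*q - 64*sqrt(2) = (q - 8)*(q - 4)*(q - 2)*(q + sqrt(2))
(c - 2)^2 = c^2 - 4*c + 4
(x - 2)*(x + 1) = x^2 - x - 2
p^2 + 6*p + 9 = (p + 3)^2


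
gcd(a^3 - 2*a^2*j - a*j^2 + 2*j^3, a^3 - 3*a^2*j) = 1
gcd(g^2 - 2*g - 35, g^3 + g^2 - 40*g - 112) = g - 7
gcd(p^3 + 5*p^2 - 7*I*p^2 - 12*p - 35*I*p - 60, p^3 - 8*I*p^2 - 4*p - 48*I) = p - 4*I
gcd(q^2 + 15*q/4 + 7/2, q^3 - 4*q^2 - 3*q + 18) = q + 2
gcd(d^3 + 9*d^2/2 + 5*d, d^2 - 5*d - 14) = d + 2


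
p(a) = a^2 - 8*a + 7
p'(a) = 2*a - 8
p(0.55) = 2.90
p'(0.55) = -6.90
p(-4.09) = 56.45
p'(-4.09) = -16.18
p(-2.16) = 28.95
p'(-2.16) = -12.32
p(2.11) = -5.43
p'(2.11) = -3.78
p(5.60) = -6.44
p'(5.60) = 3.20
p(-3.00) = 40.00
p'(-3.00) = -14.00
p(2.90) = -7.79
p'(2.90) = -2.20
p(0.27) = 4.91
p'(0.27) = -7.46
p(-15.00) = 352.00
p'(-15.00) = -38.00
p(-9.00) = 160.00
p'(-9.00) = -26.00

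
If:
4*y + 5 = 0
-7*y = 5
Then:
No Solution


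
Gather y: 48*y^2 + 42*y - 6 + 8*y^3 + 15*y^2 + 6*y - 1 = 8*y^3 + 63*y^2 + 48*y - 7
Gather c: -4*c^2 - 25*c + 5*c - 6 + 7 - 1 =-4*c^2 - 20*c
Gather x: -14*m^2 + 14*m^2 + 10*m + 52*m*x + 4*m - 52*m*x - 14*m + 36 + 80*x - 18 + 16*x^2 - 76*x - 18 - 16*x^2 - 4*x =0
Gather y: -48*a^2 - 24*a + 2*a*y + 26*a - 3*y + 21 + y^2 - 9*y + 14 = -48*a^2 + 2*a + y^2 + y*(2*a - 12) + 35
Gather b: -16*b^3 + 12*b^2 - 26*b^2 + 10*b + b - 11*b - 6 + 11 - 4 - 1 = -16*b^3 - 14*b^2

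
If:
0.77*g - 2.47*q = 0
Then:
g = 3.20779220779221*q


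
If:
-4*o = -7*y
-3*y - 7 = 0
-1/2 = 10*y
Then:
No Solution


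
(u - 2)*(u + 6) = u^2 + 4*u - 12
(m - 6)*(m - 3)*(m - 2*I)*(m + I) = m^4 - 9*m^3 - I*m^3 + 20*m^2 + 9*I*m^2 - 18*m - 18*I*m + 36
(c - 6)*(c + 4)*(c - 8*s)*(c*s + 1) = c^4*s - 8*c^3*s^2 - 2*c^3*s + c^3 + 16*c^2*s^2 - 32*c^2*s - 2*c^2 + 192*c*s^2 + 16*c*s - 24*c + 192*s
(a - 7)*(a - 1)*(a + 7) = a^3 - a^2 - 49*a + 49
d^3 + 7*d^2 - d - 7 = (d - 1)*(d + 1)*(d + 7)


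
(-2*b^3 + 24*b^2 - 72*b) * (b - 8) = -2*b^4 + 40*b^3 - 264*b^2 + 576*b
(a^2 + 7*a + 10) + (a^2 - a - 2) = 2*a^2 + 6*a + 8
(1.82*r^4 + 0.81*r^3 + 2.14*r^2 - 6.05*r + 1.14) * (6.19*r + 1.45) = 11.2658*r^5 + 7.6529*r^4 + 14.4211*r^3 - 34.3465*r^2 - 1.7159*r + 1.653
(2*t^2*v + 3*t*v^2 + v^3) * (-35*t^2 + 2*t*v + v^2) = -70*t^4*v - 101*t^3*v^2 - 27*t^2*v^3 + 5*t*v^4 + v^5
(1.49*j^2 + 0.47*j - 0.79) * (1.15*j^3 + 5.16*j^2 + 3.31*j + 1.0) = 1.7135*j^5 + 8.2289*j^4 + 6.4486*j^3 - 1.0307*j^2 - 2.1449*j - 0.79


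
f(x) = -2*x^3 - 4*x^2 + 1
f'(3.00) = -78.00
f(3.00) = -89.00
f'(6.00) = -264.00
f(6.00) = -575.00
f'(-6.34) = -190.45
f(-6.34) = 349.90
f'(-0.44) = 2.36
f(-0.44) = 0.40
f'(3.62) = -107.59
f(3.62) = -146.29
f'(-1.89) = -6.31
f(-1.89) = 0.21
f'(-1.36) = -0.22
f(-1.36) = -1.37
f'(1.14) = -16.92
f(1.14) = -7.16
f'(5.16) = -201.03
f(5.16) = -380.28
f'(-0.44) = 2.36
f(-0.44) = 0.40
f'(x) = -6*x^2 - 8*x = 2*x*(-3*x - 4)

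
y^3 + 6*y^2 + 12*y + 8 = (y + 2)^3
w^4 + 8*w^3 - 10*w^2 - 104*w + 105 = (w - 3)*(w - 1)*(w + 5)*(w + 7)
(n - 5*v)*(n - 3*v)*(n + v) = n^3 - 7*n^2*v + 7*n*v^2 + 15*v^3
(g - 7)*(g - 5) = g^2 - 12*g + 35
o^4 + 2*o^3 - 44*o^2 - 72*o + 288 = (o - 6)*(o - 2)*(o + 4)*(o + 6)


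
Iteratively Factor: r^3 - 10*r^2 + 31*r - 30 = (r - 3)*(r^2 - 7*r + 10) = (r - 5)*(r - 3)*(r - 2)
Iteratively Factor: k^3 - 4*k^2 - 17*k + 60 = (k - 5)*(k^2 + k - 12) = (k - 5)*(k - 3)*(k + 4)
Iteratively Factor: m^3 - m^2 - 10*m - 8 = (m + 2)*(m^2 - 3*m - 4) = (m - 4)*(m + 2)*(m + 1)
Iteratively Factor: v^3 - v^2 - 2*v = (v)*(v^2 - v - 2) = v*(v - 2)*(v + 1)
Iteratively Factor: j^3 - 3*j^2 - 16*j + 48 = (j + 4)*(j^2 - 7*j + 12) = (j - 3)*(j + 4)*(j - 4)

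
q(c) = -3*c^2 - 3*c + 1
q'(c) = -6*c - 3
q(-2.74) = -13.30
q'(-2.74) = 13.44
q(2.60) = -27.08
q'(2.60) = -18.60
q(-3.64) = -27.83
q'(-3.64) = 18.84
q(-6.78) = -116.57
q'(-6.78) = 37.68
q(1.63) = -11.86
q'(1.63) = -12.78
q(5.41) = -103.03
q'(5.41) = -35.46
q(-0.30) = 1.63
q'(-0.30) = -1.20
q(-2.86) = -14.96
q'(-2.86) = 14.16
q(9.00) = -269.00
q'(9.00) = -57.00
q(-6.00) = -89.00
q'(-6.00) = 33.00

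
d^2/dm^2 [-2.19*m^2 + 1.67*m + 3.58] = -4.38000000000000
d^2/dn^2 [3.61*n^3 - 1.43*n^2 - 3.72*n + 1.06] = 21.66*n - 2.86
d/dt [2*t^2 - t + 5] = 4*t - 1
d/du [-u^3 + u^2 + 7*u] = -3*u^2 + 2*u + 7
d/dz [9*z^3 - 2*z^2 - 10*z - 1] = 27*z^2 - 4*z - 10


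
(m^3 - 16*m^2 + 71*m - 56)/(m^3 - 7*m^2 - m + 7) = (m - 8)/(m + 1)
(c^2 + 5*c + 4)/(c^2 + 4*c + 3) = (c + 4)/(c + 3)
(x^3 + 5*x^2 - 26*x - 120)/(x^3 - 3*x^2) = (x^3 + 5*x^2 - 26*x - 120)/(x^2*(x - 3))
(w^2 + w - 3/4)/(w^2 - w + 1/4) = (2*w + 3)/(2*w - 1)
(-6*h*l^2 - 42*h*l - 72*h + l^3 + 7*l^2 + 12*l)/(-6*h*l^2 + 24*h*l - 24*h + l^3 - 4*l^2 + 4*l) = (l^2 + 7*l + 12)/(l^2 - 4*l + 4)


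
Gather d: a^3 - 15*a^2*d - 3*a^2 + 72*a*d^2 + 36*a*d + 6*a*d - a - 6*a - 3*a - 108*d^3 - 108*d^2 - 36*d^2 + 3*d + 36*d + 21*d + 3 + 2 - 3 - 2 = a^3 - 3*a^2 - 10*a - 108*d^3 + d^2*(72*a - 144) + d*(-15*a^2 + 42*a + 60)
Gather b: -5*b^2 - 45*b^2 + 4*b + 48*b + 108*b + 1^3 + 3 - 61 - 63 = -50*b^2 + 160*b - 120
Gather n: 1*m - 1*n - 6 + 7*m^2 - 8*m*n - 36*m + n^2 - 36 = 7*m^2 - 35*m + n^2 + n*(-8*m - 1) - 42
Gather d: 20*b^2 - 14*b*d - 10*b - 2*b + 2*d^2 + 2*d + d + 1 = 20*b^2 - 12*b + 2*d^2 + d*(3 - 14*b) + 1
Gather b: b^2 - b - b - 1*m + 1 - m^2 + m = b^2 - 2*b - m^2 + 1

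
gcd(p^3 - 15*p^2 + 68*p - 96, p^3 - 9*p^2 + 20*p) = p - 4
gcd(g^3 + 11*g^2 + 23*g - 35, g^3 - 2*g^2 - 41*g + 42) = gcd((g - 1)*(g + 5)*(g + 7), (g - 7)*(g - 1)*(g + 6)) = g - 1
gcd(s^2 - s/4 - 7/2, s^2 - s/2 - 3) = s - 2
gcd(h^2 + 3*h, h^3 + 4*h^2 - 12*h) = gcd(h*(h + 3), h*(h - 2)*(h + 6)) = h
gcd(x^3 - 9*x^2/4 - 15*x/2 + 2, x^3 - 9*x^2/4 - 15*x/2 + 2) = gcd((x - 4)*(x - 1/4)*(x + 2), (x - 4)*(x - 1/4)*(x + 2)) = x^3 - 9*x^2/4 - 15*x/2 + 2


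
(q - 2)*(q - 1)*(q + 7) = q^3 + 4*q^2 - 19*q + 14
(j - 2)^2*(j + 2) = j^3 - 2*j^2 - 4*j + 8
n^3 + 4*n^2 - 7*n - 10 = (n - 2)*(n + 1)*(n + 5)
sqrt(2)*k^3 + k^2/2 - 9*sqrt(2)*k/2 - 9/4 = (k - 3*sqrt(2)/2)*(k + 3*sqrt(2)/2)*(sqrt(2)*k + 1/2)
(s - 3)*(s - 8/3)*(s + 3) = s^3 - 8*s^2/3 - 9*s + 24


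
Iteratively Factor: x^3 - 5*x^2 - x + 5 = (x - 1)*(x^2 - 4*x - 5) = (x - 1)*(x + 1)*(x - 5)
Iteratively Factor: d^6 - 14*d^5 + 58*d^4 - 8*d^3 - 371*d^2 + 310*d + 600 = (d - 5)*(d^5 - 9*d^4 + 13*d^3 + 57*d^2 - 86*d - 120) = (d - 5)^2*(d^4 - 4*d^3 - 7*d^2 + 22*d + 24) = (d - 5)^2*(d - 3)*(d^3 - d^2 - 10*d - 8) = (d - 5)^2*(d - 4)*(d - 3)*(d^2 + 3*d + 2) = (d - 5)^2*(d - 4)*(d - 3)*(d + 1)*(d + 2)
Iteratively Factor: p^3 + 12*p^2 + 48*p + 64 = (p + 4)*(p^2 + 8*p + 16) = (p + 4)^2*(p + 4)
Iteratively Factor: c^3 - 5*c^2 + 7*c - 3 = (c - 3)*(c^2 - 2*c + 1) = (c - 3)*(c - 1)*(c - 1)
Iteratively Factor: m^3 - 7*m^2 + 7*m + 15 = (m - 3)*(m^2 - 4*m - 5) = (m - 3)*(m + 1)*(m - 5)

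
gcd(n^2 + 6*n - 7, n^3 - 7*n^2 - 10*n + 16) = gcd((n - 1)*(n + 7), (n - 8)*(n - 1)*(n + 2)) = n - 1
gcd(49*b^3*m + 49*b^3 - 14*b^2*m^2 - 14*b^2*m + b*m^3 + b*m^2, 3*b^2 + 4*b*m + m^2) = 1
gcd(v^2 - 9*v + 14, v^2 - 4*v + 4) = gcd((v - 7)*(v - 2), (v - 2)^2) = v - 2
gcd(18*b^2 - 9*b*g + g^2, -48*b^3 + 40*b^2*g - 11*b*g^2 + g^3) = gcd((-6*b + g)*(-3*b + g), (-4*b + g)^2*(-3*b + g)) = 3*b - g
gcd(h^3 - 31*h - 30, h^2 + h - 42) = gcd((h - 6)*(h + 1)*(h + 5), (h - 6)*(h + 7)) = h - 6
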